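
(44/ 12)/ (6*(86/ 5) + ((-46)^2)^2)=55/ 67163388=0.00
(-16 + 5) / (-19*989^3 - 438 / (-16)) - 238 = -238.00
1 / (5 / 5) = 1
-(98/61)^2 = -9604/3721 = -2.58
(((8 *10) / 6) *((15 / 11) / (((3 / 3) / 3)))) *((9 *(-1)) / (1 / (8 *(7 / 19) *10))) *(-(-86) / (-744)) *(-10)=-108360000 / 6479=-16724.80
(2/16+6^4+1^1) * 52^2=3507426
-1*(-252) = 252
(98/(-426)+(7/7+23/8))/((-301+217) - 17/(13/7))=-80743/2063544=-0.04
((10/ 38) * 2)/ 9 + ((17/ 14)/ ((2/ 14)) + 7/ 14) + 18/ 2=3088/ 171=18.06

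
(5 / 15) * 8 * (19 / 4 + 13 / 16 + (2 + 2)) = 51 / 2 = 25.50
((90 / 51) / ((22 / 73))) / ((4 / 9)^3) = 798255 / 11968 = 66.70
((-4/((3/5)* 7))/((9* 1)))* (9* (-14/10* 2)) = 8/3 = 2.67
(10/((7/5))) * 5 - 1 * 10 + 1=187/7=26.71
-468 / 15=-156 / 5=-31.20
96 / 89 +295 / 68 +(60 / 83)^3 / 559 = 10479702542539 / 1934394302516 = 5.42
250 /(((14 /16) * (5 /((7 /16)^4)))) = 8575 /4096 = 2.09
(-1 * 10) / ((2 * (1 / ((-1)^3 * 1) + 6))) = -1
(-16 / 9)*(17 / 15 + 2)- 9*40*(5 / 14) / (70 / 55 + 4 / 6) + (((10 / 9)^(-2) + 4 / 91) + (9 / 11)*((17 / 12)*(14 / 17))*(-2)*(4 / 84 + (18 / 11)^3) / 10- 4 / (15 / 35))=-1168256838187 / 14389174800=-81.19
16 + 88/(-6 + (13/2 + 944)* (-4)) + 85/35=8761/476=18.41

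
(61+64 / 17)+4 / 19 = 20987 / 323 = 64.98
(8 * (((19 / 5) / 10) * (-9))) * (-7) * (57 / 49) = 38988 / 175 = 222.79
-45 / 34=-1.32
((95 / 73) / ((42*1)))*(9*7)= 285 / 146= 1.95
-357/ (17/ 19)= -399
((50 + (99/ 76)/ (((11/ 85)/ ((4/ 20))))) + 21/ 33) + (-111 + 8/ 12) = -144671/ 2508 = -57.68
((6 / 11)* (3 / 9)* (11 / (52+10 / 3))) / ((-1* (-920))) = 3 / 76360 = 0.00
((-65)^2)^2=17850625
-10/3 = -3.33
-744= -744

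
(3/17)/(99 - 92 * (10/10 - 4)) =1/2125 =0.00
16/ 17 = 0.94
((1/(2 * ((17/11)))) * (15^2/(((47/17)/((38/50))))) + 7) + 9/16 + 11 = 29007/752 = 38.57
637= 637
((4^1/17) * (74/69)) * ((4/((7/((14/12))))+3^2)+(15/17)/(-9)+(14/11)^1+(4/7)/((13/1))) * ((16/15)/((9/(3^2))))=2631823616/898242345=2.93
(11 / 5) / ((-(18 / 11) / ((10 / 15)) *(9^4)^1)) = -121 / 885735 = -0.00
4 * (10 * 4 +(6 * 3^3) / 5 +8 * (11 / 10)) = 1624 / 5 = 324.80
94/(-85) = -94/85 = -1.11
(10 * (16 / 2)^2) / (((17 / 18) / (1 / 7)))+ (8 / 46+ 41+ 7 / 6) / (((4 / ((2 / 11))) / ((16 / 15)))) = 133936468 / 1354815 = 98.86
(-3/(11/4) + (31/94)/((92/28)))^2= 554932249/565583524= 0.98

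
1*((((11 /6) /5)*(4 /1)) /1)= 22 /15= 1.47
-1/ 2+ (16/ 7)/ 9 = -31/ 126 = -0.25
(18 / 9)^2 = 4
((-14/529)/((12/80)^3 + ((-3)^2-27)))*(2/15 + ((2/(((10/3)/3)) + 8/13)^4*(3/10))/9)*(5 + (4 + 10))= 5779441166912/163144109942775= 0.04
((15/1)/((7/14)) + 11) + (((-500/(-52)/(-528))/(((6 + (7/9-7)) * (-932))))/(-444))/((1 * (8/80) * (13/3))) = 41.00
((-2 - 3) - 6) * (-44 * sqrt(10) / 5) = 484 * sqrt(10) / 5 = 306.11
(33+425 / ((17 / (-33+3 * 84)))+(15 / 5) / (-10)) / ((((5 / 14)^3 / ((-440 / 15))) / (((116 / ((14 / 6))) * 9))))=-1586826707.56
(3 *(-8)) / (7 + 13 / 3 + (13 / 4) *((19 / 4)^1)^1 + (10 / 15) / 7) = -896 / 1003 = -0.89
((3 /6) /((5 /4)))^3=8 /125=0.06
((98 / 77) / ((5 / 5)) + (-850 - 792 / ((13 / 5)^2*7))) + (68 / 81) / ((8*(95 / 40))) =-17331776348 / 20027007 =-865.42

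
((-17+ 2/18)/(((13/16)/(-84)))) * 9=15714.46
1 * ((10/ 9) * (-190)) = -1900/ 9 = -211.11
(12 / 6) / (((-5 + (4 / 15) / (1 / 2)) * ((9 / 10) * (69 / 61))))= -6100 / 13869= -0.44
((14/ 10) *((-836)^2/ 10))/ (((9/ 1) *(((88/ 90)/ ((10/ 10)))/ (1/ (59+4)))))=7942/ 45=176.49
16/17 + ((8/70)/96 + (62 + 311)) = 5339897/14280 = 373.94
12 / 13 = 0.92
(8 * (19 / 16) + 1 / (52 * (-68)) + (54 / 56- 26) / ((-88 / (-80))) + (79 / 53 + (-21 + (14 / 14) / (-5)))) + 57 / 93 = -72372372411 / 2236714480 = -32.36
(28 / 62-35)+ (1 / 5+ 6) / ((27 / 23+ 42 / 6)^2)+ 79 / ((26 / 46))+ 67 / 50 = 37978380057 / 356090800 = 106.65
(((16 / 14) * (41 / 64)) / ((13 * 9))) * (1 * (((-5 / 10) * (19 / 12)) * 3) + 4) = 41 / 4032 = 0.01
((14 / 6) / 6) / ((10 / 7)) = 49 / 180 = 0.27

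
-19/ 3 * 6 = -38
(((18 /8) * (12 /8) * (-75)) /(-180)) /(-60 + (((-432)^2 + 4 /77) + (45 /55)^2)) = 38115 /5056650208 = 0.00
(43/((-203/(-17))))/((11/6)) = 4386/2233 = 1.96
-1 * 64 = -64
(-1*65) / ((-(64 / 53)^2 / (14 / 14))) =182585 / 4096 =44.58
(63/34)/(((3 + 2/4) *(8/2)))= 9/68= 0.13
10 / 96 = 5 / 48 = 0.10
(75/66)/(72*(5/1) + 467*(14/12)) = 0.00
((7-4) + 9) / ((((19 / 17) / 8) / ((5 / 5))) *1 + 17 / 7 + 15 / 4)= 3808 / 2005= 1.90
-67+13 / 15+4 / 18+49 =-16.91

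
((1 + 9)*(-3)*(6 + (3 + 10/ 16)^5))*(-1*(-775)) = -240727675125/ 16384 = -14692851.26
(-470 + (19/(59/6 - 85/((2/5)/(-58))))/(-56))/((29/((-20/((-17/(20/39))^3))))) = -38958339880000/4378457708803269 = -0.01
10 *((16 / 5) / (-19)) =-32 / 19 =-1.68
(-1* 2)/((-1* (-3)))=-2/3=-0.67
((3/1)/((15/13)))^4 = 28561/625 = 45.70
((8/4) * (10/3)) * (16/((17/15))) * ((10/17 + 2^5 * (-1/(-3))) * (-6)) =-1836800/289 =-6355.71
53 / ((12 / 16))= 212 / 3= 70.67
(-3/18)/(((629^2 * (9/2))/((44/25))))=-0.00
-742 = -742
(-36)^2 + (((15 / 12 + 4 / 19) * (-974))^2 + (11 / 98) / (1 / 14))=20468230595 / 10108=2024953.56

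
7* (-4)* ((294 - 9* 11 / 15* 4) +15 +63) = -48384 / 5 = -9676.80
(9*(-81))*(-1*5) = 3645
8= 8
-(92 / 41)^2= -8464 / 1681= -5.04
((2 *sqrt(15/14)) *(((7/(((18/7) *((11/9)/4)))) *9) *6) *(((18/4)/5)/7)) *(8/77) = 3888 *sqrt(210)/4235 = 13.30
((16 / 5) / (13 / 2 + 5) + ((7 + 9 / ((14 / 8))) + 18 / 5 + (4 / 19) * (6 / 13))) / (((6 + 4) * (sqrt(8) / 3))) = 9614637 * sqrt(2) / 7953400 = 1.71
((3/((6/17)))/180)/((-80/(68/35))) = -289/252000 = -0.00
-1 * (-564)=564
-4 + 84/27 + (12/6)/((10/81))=15.31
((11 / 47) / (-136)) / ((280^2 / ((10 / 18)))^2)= -11 / 127295749324800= -0.00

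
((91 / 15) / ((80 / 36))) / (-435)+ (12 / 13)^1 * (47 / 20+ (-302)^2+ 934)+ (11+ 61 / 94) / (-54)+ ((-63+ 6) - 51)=3386542452833 / 39867750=84944.41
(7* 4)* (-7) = -196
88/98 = 44/49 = 0.90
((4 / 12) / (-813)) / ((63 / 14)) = -2 / 21951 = -0.00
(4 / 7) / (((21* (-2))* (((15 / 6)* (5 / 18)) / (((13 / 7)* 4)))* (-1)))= 1248 / 8575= 0.15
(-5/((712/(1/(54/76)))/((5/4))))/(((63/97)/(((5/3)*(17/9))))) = -3916375/65400048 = -0.06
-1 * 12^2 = -144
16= 16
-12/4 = -3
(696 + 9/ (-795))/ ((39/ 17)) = 1045143/ 3445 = 303.38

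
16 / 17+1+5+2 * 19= 764 / 17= 44.94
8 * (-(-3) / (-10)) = -12 / 5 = -2.40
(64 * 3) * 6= 1152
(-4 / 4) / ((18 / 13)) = -13 / 18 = -0.72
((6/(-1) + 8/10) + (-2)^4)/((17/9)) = 486/85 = 5.72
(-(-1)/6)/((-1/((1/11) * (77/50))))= -7/300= -0.02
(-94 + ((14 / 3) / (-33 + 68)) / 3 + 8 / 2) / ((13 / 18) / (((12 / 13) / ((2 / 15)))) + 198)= -145728 / 320929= -0.45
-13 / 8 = -1.62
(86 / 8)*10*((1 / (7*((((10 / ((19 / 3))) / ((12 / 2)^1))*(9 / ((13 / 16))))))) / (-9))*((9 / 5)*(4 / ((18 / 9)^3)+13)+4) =-3005743 / 181440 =-16.57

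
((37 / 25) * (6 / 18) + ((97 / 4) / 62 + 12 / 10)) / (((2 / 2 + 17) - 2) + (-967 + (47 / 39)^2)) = -19656897 / 8954424400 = -0.00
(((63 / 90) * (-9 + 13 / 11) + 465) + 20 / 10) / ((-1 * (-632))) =3173 / 4345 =0.73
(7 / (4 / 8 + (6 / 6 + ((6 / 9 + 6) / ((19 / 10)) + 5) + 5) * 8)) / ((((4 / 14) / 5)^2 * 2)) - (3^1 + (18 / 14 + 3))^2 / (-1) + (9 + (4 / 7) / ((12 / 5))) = 558812041 / 7813932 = 71.51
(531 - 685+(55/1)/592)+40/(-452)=-10301689/66896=-154.00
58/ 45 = 1.29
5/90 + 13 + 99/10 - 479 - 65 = -23447/45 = -521.04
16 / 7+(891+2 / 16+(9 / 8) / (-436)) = 21813453 / 24416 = 893.41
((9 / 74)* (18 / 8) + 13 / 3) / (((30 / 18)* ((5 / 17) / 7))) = 486829 / 7400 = 65.79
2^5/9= 32/9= 3.56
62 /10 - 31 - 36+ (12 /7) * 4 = -1888 /35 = -53.94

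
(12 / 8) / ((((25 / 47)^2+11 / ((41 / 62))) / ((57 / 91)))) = 5162433 / 92951222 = 0.06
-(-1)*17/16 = 17/16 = 1.06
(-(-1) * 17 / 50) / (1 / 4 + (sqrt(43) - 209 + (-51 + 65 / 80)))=-563448 / 428836025 - 2176 * sqrt(43) / 428836025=-0.00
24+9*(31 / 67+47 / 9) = 5036 / 67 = 75.16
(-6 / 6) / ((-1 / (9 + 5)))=14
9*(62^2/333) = 3844/37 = 103.89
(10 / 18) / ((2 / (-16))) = -40 / 9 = -4.44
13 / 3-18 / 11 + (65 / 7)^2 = 143786 / 1617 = 88.92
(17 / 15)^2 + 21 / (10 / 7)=7193 / 450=15.98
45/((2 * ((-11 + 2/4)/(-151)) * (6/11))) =8305/14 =593.21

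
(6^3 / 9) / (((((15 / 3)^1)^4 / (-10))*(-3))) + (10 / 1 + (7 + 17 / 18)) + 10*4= 130663 / 2250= 58.07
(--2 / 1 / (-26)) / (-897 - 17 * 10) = 1 / 13871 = 0.00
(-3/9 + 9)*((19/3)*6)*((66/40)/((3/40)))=21736/3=7245.33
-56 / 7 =-8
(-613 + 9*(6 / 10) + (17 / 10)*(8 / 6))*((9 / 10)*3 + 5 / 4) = -35866 / 15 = -2391.07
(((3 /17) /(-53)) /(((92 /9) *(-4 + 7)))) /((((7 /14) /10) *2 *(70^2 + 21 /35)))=-225 /1015551338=-0.00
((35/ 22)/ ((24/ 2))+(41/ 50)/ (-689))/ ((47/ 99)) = 1792389/ 6476600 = 0.28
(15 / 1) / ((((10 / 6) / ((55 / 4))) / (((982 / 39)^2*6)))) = 79556730 / 169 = 470749.88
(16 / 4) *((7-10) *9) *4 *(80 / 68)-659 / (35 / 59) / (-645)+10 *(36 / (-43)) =-197600023 / 383775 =-514.89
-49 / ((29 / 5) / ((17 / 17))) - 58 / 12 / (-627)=-920849 / 109098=-8.44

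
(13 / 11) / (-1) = -13 / 11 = -1.18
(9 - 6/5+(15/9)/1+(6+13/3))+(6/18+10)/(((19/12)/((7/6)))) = 7813/285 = 27.41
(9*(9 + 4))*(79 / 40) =9243 / 40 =231.08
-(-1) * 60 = 60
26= 26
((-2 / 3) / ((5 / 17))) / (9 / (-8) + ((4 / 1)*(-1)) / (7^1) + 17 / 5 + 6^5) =-1904 / 6533271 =-0.00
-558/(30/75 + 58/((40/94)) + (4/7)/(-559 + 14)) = -1419180/347671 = -4.08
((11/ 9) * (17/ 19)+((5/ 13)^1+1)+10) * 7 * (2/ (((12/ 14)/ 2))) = 2718422/ 6669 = 407.62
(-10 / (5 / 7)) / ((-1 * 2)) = 7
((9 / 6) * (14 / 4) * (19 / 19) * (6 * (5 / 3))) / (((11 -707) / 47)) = -1645 / 464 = -3.55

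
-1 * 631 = -631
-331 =-331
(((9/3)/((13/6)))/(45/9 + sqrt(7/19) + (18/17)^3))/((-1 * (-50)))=2837468759/627849862900 -24137569 * sqrt(133)/627849862900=0.00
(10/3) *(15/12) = 25/6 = 4.17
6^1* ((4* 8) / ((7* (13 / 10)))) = 1920 / 91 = 21.10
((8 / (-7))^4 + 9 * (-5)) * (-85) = 8835665 / 2401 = 3679.99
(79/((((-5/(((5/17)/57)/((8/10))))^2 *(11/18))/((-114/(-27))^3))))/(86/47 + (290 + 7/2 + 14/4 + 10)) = 352735/6727676373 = 0.00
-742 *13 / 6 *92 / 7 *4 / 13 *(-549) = 3569232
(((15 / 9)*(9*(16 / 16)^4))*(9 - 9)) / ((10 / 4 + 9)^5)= 0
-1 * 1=-1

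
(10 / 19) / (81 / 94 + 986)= 188 / 352507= 0.00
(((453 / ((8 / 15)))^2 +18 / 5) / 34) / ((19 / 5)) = 230861277 / 41344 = 5583.91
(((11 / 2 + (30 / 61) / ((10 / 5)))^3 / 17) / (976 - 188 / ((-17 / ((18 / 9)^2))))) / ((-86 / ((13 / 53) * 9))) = -40303235817 / 143549960631296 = -0.00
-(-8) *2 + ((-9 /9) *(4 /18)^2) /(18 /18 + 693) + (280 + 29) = 9134773 /28107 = 325.00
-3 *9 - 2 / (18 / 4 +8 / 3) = -1173 / 43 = -27.28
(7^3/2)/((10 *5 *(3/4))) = 343/75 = 4.57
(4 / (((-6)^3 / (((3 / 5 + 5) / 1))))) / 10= -7 / 675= -0.01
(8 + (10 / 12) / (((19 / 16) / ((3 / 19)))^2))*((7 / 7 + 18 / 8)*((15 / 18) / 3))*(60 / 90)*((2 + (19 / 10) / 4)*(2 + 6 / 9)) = 37340446 / 1172889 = 31.84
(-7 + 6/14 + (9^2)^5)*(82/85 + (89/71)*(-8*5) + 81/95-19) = -234742555709.68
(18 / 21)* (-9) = -54 / 7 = -7.71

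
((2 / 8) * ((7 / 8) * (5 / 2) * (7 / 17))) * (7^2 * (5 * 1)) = 60025 / 1088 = 55.17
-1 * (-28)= 28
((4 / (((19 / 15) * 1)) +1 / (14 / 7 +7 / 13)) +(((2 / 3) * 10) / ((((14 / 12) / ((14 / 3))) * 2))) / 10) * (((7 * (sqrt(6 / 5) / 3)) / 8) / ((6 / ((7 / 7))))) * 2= 7147 * sqrt(30) / 75240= 0.52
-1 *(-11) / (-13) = -11 / 13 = -0.85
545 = 545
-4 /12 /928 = -1 /2784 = -0.00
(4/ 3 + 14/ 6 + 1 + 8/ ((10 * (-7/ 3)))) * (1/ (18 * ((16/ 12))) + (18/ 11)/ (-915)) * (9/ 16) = 728897/ 7515200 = 0.10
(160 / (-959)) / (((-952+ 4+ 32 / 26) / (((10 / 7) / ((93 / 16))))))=83200 / 1920998793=0.00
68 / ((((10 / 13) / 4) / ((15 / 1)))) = 5304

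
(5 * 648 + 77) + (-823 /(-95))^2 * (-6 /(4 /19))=1119163 /950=1178.07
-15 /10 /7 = -3 /14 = -0.21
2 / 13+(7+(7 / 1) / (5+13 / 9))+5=13.24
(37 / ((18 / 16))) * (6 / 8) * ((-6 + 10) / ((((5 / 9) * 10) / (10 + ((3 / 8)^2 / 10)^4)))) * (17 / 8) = 3165860671580607 / 8388608000000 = 377.40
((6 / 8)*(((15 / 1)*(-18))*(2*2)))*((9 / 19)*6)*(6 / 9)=-29160 / 19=-1534.74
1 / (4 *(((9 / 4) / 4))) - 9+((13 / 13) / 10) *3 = -743 / 90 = -8.26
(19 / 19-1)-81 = -81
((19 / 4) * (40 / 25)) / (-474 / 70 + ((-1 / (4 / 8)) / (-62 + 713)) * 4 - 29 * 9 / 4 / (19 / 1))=-0.74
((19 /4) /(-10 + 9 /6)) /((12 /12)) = -19 /34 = -0.56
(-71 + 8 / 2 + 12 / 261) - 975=-90650 / 87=-1041.95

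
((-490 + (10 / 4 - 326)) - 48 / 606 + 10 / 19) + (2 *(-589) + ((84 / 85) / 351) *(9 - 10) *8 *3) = -25332965927 / 12722970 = -1991.12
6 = 6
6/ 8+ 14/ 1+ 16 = 123/ 4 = 30.75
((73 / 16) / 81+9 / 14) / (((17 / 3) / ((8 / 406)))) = 6343 / 2608956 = 0.00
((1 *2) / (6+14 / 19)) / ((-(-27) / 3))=19 / 576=0.03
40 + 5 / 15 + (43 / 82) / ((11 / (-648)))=12775 / 1353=9.44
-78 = -78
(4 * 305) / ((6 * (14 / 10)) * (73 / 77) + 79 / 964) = 64684400 / 426577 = 151.64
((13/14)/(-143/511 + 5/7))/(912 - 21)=949/395604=0.00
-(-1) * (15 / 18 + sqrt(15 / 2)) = 5 / 6 + sqrt(30) / 2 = 3.57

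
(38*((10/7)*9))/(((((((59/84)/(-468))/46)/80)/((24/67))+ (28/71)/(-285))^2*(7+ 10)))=428726526903851127605821440/28610485450589068913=14984944.16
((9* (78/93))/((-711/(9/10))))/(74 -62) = -39/48980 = -0.00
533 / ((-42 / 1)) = -533 / 42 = -12.69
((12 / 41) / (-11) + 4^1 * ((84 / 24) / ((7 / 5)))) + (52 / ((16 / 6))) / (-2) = 0.22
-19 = -19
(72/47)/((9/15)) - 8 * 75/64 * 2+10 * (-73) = -140285/188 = -746.20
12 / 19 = 0.63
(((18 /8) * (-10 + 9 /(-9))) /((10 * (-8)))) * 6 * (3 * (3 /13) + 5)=10989 /1040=10.57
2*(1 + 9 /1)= 20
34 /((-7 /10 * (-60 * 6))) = 17 /126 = 0.13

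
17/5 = 3.40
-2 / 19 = -0.11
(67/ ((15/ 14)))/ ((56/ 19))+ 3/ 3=1333/ 60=22.22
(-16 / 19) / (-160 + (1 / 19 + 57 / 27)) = 0.01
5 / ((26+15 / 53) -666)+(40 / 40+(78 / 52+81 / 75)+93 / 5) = 22.17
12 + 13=25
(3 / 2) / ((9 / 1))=1 / 6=0.17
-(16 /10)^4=-4096 /625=-6.55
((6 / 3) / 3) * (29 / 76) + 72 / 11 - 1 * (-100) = 133927 / 1254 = 106.80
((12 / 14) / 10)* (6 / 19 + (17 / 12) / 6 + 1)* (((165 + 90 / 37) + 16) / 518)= 0.05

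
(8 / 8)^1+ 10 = 11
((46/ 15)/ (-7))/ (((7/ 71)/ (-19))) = 62054/ 735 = 84.43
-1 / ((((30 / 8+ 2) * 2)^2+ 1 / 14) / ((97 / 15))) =-0.05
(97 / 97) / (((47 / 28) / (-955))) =-26740 / 47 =-568.94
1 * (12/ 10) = 6/ 5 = 1.20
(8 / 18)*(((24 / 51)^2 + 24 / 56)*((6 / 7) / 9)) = 0.03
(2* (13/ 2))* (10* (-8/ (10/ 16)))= -1664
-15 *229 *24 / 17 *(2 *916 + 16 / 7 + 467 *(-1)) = -46413720 / 7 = -6630531.43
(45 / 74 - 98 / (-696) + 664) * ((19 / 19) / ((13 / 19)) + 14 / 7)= 128389605 / 55796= 2301.05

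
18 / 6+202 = 205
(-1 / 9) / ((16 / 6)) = -1 / 24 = -0.04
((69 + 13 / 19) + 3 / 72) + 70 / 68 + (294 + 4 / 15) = 14148251 / 38760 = 365.02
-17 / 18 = -0.94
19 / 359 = 0.05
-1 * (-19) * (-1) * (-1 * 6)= 114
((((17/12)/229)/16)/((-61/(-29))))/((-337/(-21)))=3451/301283392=0.00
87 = 87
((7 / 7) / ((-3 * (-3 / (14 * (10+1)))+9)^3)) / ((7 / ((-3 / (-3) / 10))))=260876 / 13573524375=0.00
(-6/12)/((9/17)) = -17/18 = -0.94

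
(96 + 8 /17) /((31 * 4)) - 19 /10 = -5913 /5270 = -1.12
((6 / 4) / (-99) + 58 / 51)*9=3777 / 374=10.10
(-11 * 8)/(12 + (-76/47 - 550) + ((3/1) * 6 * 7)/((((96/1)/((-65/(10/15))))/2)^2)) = 2117632/475119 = 4.46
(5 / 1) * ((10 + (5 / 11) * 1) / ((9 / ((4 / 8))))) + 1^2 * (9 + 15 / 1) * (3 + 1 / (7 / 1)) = 78.33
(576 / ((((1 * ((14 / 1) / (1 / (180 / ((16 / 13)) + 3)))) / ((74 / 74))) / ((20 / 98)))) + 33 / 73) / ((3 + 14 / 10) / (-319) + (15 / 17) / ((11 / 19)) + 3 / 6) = 45784599410 / 181068551979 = 0.25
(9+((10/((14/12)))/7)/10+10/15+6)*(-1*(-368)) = 854128/147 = 5810.39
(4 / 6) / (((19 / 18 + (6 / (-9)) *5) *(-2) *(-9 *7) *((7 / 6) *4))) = -1 / 2009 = -0.00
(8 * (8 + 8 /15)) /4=256 /15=17.07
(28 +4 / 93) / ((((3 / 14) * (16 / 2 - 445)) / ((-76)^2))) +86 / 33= -121912174 / 70587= -1727.12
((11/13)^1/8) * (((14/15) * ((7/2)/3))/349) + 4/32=25588/204165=0.13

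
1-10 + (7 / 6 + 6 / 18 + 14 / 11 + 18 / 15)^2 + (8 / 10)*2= 101429 / 12100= 8.38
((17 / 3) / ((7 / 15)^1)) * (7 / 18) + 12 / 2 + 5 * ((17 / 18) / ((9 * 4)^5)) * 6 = 1944995413 / 181398528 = 10.72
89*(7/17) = 623/17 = 36.65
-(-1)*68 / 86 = 34 / 43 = 0.79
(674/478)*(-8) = -2696/239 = -11.28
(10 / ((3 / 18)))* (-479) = -28740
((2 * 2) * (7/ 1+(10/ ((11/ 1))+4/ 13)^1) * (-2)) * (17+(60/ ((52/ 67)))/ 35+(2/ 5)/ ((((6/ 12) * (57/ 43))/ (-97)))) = 1917720320/ 741741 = 2585.43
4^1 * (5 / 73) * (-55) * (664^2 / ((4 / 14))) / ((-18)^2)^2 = -221.51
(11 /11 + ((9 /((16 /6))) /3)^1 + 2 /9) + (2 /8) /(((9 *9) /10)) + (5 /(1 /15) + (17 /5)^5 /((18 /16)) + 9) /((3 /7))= 2310003433 /2025000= 1140.74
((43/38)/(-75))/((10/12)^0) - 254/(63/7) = -241429/8550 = -28.24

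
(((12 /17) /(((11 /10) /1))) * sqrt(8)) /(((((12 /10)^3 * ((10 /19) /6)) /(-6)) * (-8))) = 8.98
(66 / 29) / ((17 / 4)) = 0.54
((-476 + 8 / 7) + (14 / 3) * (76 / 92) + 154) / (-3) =153112 / 1449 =105.67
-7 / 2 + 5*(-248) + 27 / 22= -13665 / 11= -1242.27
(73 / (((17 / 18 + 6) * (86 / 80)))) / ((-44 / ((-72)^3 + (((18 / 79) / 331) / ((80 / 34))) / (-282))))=12055238120665827 / 145329604750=82951.01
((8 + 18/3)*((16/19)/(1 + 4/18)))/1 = 9.65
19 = 19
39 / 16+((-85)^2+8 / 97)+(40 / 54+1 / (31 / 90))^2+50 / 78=102355431002467 / 14134680144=7241.44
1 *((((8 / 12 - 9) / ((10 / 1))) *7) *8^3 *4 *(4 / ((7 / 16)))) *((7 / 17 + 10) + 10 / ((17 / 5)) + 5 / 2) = -88309760 / 51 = -1731563.92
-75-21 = -96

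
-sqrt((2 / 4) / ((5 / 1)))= -0.32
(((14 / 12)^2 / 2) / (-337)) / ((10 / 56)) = -343 / 30330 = -0.01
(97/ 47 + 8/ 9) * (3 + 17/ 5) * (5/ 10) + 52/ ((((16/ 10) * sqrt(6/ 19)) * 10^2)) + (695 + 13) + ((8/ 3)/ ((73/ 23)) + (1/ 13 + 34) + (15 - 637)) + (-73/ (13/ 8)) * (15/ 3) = -93.67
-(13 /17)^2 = -169 /289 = -0.58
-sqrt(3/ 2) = -sqrt(6)/ 2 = -1.22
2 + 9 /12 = 11 /4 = 2.75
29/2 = 14.50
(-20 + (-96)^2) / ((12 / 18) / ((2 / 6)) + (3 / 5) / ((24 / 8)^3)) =413820 / 91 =4547.47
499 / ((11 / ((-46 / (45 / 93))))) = -711574 / 165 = -4312.57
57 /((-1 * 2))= -57 /2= -28.50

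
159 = 159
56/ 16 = 7/ 2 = 3.50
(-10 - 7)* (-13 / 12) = 221 / 12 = 18.42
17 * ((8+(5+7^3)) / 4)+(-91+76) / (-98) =148289 / 98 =1513.15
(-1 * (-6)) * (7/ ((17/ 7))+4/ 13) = 4230/ 221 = 19.14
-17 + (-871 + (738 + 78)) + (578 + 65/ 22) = 508.95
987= 987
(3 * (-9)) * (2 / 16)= -27 / 8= -3.38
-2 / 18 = -0.11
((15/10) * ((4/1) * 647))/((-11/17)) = -65994/11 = -5999.45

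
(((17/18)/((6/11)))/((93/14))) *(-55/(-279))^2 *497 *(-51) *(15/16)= -167278582625/694964448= -240.70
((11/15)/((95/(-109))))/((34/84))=-16786/8075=-2.08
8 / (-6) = -1.33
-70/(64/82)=-1435/16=-89.69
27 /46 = 0.59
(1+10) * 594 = 6534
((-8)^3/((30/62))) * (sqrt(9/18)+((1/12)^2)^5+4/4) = -383887658195/362797056 - 7936 * sqrt(2)/15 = -1806.35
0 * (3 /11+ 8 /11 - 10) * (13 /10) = 0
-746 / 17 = -43.88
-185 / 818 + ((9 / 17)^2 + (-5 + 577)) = 135234737 / 236402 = 572.05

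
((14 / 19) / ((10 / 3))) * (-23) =-483 / 95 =-5.08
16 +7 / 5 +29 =232 / 5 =46.40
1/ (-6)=-1/ 6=-0.17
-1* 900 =-900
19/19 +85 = 86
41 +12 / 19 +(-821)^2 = 12807570 / 19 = 674082.63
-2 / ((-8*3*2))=1 / 24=0.04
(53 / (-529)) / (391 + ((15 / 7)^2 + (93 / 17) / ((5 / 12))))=-220745 / 900529396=-0.00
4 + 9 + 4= 17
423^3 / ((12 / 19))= 479350791 / 4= 119837697.75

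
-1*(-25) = 25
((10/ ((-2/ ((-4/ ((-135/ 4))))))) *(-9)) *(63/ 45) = 112/ 15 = 7.47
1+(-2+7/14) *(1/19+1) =-11/19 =-0.58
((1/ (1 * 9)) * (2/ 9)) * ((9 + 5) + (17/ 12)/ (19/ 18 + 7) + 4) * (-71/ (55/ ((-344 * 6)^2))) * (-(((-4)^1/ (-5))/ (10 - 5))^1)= 236192975872/ 598125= 394888.99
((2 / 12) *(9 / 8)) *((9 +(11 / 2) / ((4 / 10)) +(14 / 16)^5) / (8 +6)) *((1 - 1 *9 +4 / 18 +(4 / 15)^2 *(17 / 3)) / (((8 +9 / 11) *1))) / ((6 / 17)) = -16895115457 / 22885171200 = -0.74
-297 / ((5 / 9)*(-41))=2673 / 205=13.04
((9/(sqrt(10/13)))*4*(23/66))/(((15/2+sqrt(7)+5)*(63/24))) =-736*sqrt(910)/229845+1840*sqrt(130)/45969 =0.36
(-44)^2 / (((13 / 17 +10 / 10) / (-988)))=-16258528 / 15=-1083901.87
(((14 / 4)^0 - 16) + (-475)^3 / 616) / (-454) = 107181115 / 279664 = 383.25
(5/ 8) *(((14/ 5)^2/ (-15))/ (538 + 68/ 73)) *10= -3577/ 590130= -0.01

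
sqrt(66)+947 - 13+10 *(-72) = sqrt(66)+214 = 222.12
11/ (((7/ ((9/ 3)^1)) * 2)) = 33/ 14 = 2.36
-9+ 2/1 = -7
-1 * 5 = -5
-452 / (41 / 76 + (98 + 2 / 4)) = -34352 / 7527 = -4.56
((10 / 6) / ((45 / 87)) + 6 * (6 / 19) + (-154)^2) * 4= 16225244 / 171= 94884.47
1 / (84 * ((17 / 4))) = 1 / 357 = 0.00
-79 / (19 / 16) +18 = -48.53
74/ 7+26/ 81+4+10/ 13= 115442/ 7371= 15.66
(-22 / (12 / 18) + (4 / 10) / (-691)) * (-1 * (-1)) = -114017 / 3455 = -33.00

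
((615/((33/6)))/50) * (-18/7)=-2214/385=-5.75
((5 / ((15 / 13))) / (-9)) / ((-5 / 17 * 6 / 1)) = 0.27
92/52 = 23/13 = 1.77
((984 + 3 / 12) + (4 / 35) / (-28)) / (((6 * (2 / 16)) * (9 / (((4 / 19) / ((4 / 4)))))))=3858244 / 125685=30.70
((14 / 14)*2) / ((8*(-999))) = -1 / 3996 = -0.00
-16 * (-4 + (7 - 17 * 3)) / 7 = 768 / 7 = 109.71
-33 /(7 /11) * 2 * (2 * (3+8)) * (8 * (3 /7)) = -383328 /49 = -7823.02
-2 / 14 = -1 / 7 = -0.14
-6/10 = -3/5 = -0.60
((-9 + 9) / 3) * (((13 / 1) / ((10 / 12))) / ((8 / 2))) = 0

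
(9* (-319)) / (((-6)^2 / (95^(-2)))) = -319 / 36100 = -0.01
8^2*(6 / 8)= 48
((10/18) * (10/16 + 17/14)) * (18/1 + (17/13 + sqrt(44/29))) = 515 * sqrt(319)/7308 + 129265/6552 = 20.99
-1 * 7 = -7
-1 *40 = -40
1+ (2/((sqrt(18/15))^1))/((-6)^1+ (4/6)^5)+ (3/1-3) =1-81*sqrt(30)/1426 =0.69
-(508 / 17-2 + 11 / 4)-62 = -6299 / 68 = -92.63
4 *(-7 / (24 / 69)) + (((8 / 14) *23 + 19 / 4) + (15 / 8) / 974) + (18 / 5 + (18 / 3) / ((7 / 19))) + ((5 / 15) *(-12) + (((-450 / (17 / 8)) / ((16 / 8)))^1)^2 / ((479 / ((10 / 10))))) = -880184052833 / 37752902320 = -23.31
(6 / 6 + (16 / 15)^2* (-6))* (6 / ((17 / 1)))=-874 / 425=-2.06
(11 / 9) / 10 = 11 / 90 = 0.12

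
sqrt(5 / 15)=sqrt(3) / 3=0.58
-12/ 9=-4/ 3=-1.33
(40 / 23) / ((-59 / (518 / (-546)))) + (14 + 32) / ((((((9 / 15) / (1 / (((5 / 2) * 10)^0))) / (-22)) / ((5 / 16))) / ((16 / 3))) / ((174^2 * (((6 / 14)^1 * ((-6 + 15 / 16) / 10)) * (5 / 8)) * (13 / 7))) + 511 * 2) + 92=1819180729893084589 / 19758031398981057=92.07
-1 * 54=-54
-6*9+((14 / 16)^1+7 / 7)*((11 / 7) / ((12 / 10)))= -5773 / 112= -51.54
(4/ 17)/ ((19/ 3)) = 0.04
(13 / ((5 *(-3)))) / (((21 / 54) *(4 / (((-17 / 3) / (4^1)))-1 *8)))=663 / 3220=0.21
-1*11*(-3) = 33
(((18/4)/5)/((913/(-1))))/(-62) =9/566060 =0.00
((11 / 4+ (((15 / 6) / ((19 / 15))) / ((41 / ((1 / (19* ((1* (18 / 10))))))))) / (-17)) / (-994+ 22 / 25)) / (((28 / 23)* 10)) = -954857765 / 4198082700672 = -0.00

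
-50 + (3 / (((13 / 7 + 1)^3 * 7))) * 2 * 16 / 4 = -49853 / 1000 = -49.85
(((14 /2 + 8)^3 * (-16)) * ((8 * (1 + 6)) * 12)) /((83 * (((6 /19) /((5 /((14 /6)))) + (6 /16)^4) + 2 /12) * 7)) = -6051594240000 /32343191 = -187105.66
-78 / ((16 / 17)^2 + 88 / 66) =-2601 / 74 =-35.15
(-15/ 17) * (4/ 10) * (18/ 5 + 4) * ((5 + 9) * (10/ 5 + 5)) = -22344/ 85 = -262.87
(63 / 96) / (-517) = -21 / 16544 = -0.00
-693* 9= -6237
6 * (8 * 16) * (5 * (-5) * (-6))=115200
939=939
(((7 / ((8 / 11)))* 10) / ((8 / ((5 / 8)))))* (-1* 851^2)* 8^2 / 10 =-34852173.12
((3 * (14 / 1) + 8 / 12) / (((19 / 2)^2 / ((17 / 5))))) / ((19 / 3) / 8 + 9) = 69632 / 424175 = 0.16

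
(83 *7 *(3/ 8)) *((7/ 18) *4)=338.92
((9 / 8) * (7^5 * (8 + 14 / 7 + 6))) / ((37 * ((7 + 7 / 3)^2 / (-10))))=-138915 / 148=-938.61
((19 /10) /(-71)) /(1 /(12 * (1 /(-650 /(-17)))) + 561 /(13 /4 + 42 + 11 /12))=-268413 /153841735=-0.00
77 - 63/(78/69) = 553/26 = 21.27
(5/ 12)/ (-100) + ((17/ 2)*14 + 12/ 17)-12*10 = -1217/ 4080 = -0.30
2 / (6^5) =1 / 3888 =0.00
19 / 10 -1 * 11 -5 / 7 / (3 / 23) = -3061 / 210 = -14.58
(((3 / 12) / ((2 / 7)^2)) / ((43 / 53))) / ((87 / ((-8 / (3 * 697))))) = -0.00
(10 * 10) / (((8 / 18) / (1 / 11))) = 225 / 11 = 20.45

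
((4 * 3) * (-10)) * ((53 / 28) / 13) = -1590 / 91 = -17.47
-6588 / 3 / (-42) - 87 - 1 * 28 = -439 / 7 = -62.71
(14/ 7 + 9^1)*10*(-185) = -20350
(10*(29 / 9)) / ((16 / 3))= 145 / 24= 6.04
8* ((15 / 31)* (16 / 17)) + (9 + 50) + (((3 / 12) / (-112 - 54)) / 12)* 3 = 87682001 / 1399712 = 62.64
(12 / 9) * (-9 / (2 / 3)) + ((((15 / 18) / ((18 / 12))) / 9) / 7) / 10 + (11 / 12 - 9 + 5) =-47815 / 2268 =-21.08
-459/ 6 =-153/ 2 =-76.50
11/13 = 0.85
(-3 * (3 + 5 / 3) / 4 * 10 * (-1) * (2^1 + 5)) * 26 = 6370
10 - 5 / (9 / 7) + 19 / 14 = 941 / 126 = 7.47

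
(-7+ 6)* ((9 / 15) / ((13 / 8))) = -24 / 65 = -0.37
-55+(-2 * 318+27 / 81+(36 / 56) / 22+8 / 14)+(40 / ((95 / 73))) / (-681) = -916746415 / 1328404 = -690.11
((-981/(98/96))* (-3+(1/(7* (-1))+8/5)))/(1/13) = 33055776/1715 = 19274.50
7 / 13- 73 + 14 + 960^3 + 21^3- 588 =11501679989 / 13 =884744614.54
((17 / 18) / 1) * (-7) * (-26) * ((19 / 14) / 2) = 4199 / 36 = 116.64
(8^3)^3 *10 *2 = 2684354560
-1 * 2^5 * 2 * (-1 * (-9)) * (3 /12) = -144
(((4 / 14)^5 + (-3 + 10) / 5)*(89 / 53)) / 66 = 10485001 / 293954430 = 0.04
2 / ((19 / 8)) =16 / 19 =0.84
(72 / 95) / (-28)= -18 / 665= -0.03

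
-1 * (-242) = 242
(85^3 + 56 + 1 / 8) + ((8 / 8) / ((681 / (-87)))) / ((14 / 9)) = 7807469417 / 12712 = 614181.04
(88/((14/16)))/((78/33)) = 3872/91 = 42.55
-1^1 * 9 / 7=-9 / 7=-1.29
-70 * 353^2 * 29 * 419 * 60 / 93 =-2119773542600 / 31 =-68379791696.77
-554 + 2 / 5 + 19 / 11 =-30353 / 55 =-551.87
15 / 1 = 15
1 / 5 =0.20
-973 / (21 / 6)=-278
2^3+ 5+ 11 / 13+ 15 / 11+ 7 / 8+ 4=22977 / 1144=20.08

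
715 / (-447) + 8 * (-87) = -311827 / 447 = -697.60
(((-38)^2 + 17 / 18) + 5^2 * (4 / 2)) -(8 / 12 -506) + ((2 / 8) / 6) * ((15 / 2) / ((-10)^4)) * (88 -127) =576079649 / 288000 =2000.28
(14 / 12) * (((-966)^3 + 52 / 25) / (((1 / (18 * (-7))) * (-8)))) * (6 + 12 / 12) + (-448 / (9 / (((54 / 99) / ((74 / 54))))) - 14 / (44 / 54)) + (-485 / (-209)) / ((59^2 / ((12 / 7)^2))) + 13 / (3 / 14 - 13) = -1368761922100359272711609 / 11805140189150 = -115946265793.47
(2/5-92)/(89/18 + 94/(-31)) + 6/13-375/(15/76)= -135064822/69355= -1947.44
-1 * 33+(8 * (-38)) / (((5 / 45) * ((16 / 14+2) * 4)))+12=-2625 / 11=-238.64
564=564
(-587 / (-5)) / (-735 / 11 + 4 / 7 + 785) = 45199 / 276720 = 0.16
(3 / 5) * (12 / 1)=36 / 5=7.20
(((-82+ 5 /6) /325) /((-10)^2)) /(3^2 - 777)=487 /149760000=0.00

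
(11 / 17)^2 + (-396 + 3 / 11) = -1256686 / 3179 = -395.31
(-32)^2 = 1024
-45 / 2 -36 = -117 / 2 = -58.50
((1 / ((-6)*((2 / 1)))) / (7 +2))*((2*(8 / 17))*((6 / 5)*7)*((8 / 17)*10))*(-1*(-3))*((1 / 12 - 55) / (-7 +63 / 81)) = -2636 / 289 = -9.12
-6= -6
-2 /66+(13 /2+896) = 59563 /66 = 902.47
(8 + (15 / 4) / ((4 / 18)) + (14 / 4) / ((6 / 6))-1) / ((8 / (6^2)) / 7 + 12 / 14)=1971 / 64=30.80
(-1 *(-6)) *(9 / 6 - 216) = -1287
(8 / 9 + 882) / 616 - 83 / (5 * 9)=-0.41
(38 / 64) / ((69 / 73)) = 1387 / 2208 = 0.63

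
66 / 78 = 11 / 13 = 0.85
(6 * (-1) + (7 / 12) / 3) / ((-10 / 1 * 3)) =209 / 1080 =0.19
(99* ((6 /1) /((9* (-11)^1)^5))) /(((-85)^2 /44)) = -8 /21031230825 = -0.00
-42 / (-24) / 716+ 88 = 88.00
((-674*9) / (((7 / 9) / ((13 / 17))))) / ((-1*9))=662.67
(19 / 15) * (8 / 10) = 76 / 75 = 1.01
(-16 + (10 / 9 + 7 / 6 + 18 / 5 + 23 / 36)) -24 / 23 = -14527 / 1380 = -10.53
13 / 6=2.17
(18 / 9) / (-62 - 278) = -1 / 170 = -0.01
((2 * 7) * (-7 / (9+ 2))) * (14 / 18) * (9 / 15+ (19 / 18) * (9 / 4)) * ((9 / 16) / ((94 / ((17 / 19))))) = -693889 / 6286720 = -0.11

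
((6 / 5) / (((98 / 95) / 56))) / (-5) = -456 / 35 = -13.03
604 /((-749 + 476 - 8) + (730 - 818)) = -604 /369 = -1.64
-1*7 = -7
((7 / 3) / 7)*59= 59 / 3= 19.67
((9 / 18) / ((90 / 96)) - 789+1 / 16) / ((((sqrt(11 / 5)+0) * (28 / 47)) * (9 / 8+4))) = -1270457 * sqrt(55) / 54120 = -174.09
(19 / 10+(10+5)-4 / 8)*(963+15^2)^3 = 137487487104 / 5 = 27497497420.80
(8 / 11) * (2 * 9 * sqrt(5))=144 * sqrt(5) / 11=29.27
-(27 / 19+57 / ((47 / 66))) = -72747 / 893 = -81.46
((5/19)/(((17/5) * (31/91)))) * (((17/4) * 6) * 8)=27300/589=46.35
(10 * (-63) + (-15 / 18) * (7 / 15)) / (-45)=11347 / 810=14.01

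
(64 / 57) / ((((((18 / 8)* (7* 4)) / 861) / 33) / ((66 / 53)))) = 635008 / 1007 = 630.59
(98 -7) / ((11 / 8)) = 728 / 11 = 66.18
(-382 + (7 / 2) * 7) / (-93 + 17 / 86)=30745 / 7981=3.85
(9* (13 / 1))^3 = 1601613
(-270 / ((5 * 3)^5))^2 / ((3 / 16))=64 / 94921875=0.00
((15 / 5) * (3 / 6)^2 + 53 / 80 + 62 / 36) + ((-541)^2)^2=85662167764.13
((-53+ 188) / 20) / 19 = 27 / 76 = 0.36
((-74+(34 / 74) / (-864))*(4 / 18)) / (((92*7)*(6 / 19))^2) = -0.00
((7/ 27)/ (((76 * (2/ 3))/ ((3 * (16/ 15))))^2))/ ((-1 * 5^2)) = -28/ 676875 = -0.00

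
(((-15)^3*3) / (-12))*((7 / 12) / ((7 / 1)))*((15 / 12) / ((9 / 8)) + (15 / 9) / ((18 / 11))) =14375 / 96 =149.74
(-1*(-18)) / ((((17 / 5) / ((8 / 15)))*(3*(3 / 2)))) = 32 / 51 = 0.63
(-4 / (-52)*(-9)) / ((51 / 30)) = -90 / 221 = -0.41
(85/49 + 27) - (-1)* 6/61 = 86182/2989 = 28.83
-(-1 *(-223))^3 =-11089567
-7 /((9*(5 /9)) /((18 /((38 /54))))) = -3402 /95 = -35.81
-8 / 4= -2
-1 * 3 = -3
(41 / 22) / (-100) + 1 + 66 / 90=11317 / 6600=1.71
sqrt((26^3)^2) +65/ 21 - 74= 367607/ 21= 17505.10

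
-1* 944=-944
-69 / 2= -34.50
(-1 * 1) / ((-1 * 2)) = 0.50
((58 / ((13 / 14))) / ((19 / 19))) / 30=406 / 195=2.08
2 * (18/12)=3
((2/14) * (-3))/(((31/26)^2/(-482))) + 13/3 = 3019939/20181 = 149.64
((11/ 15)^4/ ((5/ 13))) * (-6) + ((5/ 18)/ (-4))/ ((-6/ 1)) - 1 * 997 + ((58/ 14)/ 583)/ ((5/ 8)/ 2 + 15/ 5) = -292432923630083/ 291995550000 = -1001.50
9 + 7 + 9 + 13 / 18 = 463 / 18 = 25.72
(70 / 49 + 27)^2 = 39601 / 49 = 808.18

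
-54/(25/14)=-756/25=-30.24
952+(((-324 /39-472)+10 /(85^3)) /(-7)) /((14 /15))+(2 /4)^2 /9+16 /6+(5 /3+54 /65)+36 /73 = 42405784583017 /41122694340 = 1031.20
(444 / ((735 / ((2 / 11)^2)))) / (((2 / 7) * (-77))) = -296 / 326095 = -0.00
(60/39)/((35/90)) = 360/91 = 3.96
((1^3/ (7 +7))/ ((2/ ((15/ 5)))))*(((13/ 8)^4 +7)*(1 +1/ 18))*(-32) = -50.57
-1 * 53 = -53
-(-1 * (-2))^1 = -2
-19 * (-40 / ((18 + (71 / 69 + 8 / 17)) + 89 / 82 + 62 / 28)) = 33.33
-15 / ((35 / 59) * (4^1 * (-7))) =177 / 196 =0.90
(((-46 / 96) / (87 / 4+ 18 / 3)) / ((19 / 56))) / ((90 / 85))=-2737 / 56943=-0.05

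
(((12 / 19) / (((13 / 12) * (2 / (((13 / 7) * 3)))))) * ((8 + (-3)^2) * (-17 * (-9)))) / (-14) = -280908 / 931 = -301.73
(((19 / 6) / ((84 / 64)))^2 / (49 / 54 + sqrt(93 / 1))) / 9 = -46208 / 7257249 + 92416 * sqrt(93) / 13170563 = 0.06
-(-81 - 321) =402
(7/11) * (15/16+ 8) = 91/16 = 5.69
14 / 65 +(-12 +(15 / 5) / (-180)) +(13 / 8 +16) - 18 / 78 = 1745 / 312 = 5.59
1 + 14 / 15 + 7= 134 / 15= 8.93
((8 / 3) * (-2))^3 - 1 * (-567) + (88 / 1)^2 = 220301 / 27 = 8159.30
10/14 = 5/7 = 0.71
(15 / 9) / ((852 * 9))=5 / 23004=0.00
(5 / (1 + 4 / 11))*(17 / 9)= 6.93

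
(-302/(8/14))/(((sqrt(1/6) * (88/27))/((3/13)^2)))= -256851 * sqrt(6)/29744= -21.15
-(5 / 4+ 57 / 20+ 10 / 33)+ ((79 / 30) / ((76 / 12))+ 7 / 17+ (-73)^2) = 5325.42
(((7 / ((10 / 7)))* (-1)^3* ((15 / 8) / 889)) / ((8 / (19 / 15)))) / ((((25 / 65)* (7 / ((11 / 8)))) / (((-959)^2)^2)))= -2298074306164637 / 3251200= -706838799.88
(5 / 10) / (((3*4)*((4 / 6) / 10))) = 5 / 8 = 0.62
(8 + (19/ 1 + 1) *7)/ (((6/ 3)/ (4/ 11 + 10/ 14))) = 6142/ 77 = 79.77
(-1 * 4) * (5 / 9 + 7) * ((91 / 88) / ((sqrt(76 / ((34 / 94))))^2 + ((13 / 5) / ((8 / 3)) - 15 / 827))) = -248563120 / 1678755177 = -0.15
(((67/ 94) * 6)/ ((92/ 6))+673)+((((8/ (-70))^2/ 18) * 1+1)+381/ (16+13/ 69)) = 18579232068757/ 26624867850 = 697.81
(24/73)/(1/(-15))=-360/73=-4.93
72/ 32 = 9/ 4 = 2.25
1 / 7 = 0.14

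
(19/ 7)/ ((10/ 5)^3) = 19/ 56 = 0.34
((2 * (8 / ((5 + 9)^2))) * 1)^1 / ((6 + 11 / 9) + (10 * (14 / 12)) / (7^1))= 9 / 980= 0.01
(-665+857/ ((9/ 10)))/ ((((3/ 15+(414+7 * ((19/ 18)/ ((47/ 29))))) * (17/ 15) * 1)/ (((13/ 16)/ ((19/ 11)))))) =1303033875/ 4577170984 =0.28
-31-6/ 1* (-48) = 257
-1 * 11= -11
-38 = -38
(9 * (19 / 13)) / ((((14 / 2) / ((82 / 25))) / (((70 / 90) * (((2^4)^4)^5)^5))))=4023145310059403582683922069980692500205681625227930232990167277490328995102238581232987460410454741377137141933540594679808 / 325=12378908646336626408258220000000000000000000000000000000000000000000000000000000000000000000000000000000000000000000000000.00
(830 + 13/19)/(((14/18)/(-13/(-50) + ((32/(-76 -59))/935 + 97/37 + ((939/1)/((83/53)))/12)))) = 61586559222193/1091126300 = 56443.11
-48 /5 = -9.60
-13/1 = -13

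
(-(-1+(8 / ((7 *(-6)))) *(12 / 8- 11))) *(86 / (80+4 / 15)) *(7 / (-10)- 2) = 459 / 196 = 2.34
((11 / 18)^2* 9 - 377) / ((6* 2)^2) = -13451 / 5184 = -2.59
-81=-81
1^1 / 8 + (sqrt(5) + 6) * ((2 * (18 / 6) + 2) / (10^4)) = sqrt(5) / 1250 + 649 / 5000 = 0.13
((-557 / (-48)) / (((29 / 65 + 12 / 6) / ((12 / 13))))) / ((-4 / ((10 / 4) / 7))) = -13925 / 35616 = -0.39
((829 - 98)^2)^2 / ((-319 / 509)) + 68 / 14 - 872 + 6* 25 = -1017385001459103 / 2233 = -455613525060.06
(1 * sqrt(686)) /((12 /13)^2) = 1183 * sqrt(14) /144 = 30.74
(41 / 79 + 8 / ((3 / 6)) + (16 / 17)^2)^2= 157902122161 / 521254561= 302.93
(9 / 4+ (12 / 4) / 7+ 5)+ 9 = 467 / 28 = 16.68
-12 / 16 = -3 / 4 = -0.75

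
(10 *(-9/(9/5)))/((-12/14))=175/3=58.33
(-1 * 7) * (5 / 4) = -35 / 4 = -8.75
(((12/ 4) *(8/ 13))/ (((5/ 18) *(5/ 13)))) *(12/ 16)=324/ 25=12.96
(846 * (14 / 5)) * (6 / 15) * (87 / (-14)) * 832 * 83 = -10165319424 / 25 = -406612776.96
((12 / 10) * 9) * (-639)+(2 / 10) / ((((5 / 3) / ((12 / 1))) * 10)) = -862632 / 125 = -6901.06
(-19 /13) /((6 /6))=-19 /13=-1.46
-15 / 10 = -3 / 2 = -1.50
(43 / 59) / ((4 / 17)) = 731 / 236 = 3.10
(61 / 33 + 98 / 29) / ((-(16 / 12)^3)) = -45027 / 20416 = -2.21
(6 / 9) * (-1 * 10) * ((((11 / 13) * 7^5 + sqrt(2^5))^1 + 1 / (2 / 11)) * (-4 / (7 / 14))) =640 * sqrt(2) / 3 + 9863920 / 13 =759064.78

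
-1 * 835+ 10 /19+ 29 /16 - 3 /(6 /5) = -253889 /304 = -835.16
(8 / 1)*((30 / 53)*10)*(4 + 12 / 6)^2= 86400 / 53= 1630.19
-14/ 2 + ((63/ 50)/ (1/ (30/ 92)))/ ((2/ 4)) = -1421/ 230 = -6.18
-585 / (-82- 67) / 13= 45 / 149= 0.30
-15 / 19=-0.79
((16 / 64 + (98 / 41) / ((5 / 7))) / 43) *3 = 8847 / 35260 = 0.25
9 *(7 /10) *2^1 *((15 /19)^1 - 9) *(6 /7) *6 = -50544 /95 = -532.04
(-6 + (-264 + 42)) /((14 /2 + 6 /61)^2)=-848388 /187489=-4.53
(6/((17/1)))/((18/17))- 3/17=8/51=0.16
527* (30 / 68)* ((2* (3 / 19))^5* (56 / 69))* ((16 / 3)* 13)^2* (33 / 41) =5353577349120 / 2334961357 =2292.79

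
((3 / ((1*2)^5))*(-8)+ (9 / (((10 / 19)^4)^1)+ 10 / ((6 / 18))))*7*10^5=102577230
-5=-5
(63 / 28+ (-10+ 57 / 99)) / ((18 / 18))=-947 / 132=-7.17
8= 8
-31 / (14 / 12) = -26.57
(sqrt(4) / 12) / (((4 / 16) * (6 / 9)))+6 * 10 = 61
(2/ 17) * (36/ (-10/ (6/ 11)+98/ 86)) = -0.25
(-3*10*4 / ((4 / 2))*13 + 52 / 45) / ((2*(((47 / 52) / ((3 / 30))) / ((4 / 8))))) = -227812 / 10575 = -21.54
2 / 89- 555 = -49393 / 89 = -554.98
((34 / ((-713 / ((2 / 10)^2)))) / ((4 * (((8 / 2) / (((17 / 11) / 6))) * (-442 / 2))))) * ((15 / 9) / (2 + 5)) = 17 / 513873360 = 0.00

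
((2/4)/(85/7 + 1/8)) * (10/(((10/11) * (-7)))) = -44/687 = -0.06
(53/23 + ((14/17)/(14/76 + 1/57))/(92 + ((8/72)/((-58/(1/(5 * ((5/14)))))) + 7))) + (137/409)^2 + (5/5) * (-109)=-1125372065536393/10562686411532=-106.54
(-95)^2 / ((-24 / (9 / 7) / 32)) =-108300 / 7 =-15471.43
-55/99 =-5/9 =-0.56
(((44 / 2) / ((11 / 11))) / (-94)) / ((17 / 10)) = -110 / 799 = -0.14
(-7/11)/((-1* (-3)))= -7/33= -0.21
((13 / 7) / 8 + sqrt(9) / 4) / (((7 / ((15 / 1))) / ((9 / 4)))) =7425 / 1568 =4.74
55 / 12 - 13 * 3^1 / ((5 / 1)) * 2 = -661 / 60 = -11.02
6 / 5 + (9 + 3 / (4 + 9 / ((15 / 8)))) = 2319 / 220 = 10.54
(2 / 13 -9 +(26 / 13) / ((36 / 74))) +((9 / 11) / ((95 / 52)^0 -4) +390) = 495485 / 1287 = 384.99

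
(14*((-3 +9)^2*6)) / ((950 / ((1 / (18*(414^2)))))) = 7 / 6784425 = 0.00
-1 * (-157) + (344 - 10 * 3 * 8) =261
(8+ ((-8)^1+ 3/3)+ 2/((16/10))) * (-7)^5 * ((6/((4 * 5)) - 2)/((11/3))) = 7714413/440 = 17532.76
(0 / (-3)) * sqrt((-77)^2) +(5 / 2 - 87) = -169 / 2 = -84.50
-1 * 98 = -98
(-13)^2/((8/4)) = 169/2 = 84.50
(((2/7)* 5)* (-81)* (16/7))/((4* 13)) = -3240/637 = -5.09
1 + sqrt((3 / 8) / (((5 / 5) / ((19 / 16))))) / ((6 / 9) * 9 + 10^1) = sqrt(114) / 256 + 1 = 1.04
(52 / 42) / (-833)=-26 / 17493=-0.00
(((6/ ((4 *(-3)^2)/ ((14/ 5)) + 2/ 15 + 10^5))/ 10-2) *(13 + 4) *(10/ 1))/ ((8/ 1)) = -1785226525/ 42005456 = -42.50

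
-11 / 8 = -1.38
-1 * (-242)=242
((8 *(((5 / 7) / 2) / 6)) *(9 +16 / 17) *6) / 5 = 676 / 119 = 5.68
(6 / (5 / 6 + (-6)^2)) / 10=18 / 1105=0.02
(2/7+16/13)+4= 502/91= 5.52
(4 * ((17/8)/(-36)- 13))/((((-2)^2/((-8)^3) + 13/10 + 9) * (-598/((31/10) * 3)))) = 466364/5908539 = 0.08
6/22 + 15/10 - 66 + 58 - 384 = -8585/22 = -390.23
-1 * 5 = -5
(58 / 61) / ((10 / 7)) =203 / 305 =0.67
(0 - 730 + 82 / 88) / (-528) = 10693 / 7744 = 1.38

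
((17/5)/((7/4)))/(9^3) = 68/25515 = 0.00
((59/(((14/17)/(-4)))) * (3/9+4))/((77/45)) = -391170/539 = -725.73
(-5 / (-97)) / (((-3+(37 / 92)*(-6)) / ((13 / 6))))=-1495 / 72459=-0.02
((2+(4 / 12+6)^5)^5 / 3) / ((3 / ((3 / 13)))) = 93167875188011344378602738615625 / 33044255768277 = 2819487775465470010.06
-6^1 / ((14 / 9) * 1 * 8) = -27 / 56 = -0.48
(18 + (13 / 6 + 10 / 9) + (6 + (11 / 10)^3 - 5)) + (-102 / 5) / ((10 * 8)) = 26273 / 1125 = 23.35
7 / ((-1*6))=-7 / 6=-1.17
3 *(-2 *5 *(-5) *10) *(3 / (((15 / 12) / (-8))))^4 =1019215872 / 5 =203843174.40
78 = 78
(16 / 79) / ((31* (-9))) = -16 / 22041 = -0.00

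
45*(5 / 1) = 225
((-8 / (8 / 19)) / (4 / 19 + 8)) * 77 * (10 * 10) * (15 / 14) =-496375 / 26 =-19091.35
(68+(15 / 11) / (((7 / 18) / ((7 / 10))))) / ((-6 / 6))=-775 / 11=-70.45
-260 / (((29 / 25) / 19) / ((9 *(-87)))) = 3334500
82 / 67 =1.22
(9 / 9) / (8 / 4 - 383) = -1 / 381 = -0.00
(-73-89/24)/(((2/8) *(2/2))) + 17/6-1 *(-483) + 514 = 693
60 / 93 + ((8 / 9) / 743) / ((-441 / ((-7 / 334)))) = 1407078664 / 2180971737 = 0.65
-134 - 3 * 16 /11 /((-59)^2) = -5131042 /38291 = -134.00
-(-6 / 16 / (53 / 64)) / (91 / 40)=960 / 4823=0.20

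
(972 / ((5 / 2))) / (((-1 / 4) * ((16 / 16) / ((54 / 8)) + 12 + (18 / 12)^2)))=-839808 / 7775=-108.01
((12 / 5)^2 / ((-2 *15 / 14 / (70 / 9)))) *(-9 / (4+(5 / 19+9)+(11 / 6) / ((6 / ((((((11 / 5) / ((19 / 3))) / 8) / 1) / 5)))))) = 8580096 / 604921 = 14.18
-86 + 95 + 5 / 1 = 14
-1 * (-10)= 10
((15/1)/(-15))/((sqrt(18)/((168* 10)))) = -280* sqrt(2) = -395.98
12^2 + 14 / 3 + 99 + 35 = 848 / 3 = 282.67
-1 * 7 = -7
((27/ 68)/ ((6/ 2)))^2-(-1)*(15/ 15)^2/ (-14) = -0.05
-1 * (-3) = 3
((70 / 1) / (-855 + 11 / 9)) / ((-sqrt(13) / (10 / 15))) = 105* sqrt(13) / 24973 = 0.02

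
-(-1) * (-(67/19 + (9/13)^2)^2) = -165431044/10310521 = -16.04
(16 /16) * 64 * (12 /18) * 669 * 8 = 228352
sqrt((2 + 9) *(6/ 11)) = sqrt(6) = 2.45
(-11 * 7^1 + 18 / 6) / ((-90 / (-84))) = -1036 / 15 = -69.07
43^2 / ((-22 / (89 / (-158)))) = 164561 / 3476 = 47.34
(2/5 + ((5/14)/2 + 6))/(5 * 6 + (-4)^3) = -921/4760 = -0.19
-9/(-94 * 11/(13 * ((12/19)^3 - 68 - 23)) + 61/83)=-6044524551/1082248811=-5.59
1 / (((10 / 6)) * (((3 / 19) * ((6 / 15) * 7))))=19 / 14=1.36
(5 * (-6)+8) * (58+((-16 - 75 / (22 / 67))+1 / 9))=36887 / 9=4098.56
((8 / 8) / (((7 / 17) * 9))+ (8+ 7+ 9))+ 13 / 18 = 3149 / 126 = 24.99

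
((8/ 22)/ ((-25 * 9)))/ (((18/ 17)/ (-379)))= 12886/ 22275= 0.58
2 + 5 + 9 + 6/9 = 50/3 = 16.67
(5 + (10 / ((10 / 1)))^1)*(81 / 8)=243 / 4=60.75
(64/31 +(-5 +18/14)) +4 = 510/217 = 2.35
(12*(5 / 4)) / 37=0.41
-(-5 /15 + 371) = -1112 /3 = -370.67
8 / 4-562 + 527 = -33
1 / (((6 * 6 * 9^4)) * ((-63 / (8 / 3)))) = -2 / 11160261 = -0.00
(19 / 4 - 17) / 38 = -49 / 152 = -0.32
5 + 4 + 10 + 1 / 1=20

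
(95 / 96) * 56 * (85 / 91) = 8075 / 156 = 51.76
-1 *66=-66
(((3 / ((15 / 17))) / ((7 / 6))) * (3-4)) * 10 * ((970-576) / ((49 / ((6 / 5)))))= -482256 / 1715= -281.20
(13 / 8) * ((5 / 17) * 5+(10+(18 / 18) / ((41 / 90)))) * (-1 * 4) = -123825 / 1394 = -88.83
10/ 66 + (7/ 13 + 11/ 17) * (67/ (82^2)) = 4004651/ 24519066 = 0.16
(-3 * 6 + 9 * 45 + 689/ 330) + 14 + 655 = 349169/ 330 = 1058.09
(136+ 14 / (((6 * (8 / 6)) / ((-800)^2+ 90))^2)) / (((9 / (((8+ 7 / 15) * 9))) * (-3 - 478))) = -30353068379467 / 19240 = -1577602306.63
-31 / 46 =-0.67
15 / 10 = 3 / 2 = 1.50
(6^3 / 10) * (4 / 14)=216 / 35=6.17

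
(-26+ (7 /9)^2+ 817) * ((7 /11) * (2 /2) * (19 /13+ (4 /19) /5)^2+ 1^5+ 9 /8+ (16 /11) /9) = 655801985083 /222377805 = 2949.04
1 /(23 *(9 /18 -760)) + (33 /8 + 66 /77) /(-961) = -1465 /279496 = -0.01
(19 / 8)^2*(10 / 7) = 1805 / 224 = 8.06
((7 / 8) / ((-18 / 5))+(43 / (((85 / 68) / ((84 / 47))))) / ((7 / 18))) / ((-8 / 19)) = -101491597 / 270720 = -374.90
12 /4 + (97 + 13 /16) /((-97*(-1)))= 6221 /1552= 4.01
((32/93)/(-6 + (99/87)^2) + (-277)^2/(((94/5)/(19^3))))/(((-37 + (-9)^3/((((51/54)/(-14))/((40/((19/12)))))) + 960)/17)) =1737.32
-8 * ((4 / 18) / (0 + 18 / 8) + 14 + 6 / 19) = -177472 / 1539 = -115.32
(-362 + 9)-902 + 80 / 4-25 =-1260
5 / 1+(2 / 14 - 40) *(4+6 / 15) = -5963 / 35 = -170.37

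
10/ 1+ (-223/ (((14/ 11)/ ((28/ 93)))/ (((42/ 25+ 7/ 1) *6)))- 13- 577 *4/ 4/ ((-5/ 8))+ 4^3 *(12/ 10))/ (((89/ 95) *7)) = -115003/ 445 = -258.43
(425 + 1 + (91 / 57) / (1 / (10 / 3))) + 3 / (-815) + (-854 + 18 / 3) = -416.68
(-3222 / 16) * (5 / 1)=-8055 / 8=-1006.88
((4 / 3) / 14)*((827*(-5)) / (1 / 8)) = -3150.48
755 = 755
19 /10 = 1.90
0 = 0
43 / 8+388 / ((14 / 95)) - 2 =2636.23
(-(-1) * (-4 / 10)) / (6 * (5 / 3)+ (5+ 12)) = -2 / 135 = -0.01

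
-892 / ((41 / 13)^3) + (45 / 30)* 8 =-1132672 / 68921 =-16.43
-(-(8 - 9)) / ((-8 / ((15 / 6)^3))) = 125 / 64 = 1.95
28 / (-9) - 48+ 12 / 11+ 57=691 / 99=6.98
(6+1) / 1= 7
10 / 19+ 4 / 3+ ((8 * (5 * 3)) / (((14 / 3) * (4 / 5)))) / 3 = 5017 / 399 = 12.57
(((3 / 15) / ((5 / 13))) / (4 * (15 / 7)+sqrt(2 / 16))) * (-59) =-515424 / 143755+75166 * sqrt(2) / 718775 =-3.44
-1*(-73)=73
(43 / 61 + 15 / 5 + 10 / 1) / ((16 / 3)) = 627 / 244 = 2.57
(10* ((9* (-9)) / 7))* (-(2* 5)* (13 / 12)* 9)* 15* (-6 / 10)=-710775 / 7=-101539.29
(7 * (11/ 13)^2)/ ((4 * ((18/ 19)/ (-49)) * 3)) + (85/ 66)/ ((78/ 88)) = -735517/ 36504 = -20.15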